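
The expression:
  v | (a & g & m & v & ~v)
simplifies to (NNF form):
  v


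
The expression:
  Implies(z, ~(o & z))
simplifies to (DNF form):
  ~o | ~z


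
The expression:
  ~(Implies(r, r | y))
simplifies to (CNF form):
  False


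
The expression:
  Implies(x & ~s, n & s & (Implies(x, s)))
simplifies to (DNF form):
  s | ~x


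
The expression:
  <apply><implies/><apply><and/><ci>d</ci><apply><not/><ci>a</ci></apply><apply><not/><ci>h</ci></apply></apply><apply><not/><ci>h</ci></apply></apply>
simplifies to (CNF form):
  <true/>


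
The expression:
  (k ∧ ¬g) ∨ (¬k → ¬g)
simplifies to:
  k ∨ ¬g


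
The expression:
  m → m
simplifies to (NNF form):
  True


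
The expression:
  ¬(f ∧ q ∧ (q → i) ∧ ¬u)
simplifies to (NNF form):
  u ∨ ¬f ∨ ¬i ∨ ¬q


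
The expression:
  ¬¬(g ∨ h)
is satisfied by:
  {g: True, h: True}
  {g: True, h: False}
  {h: True, g: False}


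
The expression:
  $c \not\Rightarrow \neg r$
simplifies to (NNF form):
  $c \wedge r$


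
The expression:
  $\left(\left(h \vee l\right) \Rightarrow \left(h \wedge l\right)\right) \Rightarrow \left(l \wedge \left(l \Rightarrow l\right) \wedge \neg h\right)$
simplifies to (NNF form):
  $\left(h \wedge \neg l\right) \vee \left(l \wedge \neg h\right)$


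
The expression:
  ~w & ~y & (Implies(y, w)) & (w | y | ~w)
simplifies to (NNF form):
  ~w & ~y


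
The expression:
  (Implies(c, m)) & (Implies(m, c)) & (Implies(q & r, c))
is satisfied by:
  {m: True, c: True, q: False, r: False}
  {m: True, c: True, r: True, q: False}
  {m: True, c: True, q: True, r: False}
  {m: True, c: True, r: True, q: True}
  {m: False, q: False, r: False, c: False}
  {r: True, m: False, q: False, c: False}
  {q: True, m: False, r: False, c: False}


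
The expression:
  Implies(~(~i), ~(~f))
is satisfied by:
  {f: True, i: False}
  {i: False, f: False}
  {i: True, f: True}


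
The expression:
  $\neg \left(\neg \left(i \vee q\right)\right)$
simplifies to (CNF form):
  $i \vee q$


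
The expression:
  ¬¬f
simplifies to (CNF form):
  f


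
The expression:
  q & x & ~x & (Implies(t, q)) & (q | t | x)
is never true.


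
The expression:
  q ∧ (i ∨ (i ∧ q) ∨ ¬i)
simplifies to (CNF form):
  q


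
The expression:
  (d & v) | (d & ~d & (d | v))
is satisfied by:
  {d: True, v: True}


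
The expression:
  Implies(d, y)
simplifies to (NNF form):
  y | ~d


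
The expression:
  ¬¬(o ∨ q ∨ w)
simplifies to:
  o ∨ q ∨ w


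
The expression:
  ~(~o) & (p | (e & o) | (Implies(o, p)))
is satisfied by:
  {e: True, p: True, o: True}
  {e: True, o: True, p: False}
  {p: True, o: True, e: False}


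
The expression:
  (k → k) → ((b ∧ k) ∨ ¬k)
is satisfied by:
  {b: True, k: False}
  {k: False, b: False}
  {k: True, b: True}


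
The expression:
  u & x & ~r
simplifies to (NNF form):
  u & x & ~r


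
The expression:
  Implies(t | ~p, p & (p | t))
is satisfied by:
  {p: True}


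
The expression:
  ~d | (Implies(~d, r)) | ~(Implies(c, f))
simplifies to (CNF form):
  True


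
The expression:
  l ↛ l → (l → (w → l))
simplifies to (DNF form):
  True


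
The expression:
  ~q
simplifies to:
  ~q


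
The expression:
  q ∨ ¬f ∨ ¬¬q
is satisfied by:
  {q: True, f: False}
  {f: False, q: False}
  {f: True, q: True}


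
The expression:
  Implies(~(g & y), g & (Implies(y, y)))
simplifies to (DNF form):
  g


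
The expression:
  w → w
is always true.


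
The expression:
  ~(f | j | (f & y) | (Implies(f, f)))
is never true.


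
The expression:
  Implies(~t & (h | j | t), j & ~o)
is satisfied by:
  {t: True, h: False, o: False, j: False}
  {j: True, t: True, h: False, o: False}
  {t: True, o: True, h: False, j: False}
  {j: True, t: True, o: True, h: False}
  {t: True, h: True, o: False, j: False}
  {t: True, j: True, h: True, o: False}
  {t: True, o: True, h: True, j: False}
  {j: True, t: True, o: True, h: True}
  {j: False, h: False, o: False, t: False}
  {j: True, h: False, o: False, t: False}
  {o: True, j: False, h: False, t: False}
  {j: True, h: True, o: False, t: False}


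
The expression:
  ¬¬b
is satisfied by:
  {b: True}


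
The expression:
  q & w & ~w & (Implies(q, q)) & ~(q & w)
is never true.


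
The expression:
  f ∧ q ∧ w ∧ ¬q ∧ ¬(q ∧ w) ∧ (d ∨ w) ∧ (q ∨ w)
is never true.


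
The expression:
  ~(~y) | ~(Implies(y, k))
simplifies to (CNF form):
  y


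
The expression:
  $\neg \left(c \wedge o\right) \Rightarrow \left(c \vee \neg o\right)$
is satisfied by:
  {c: True, o: False}
  {o: False, c: False}
  {o: True, c: True}


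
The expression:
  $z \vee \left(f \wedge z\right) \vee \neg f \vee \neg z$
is always true.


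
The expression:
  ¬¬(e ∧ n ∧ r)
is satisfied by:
  {r: True, e: True, n: True}


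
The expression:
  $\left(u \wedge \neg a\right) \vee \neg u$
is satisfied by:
  {u: False, a: False}
  {a: True, u: False}
  {u: True, a: False}


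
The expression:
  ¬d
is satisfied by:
  {d: False}


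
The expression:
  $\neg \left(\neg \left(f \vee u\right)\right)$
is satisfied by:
  {u: True, f: True}
  {u: True, f: False}
  {f: True, u: False}


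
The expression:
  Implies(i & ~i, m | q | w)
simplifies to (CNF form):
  True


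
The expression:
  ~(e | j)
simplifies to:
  ~e & ~j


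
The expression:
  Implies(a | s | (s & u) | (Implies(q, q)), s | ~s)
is always true.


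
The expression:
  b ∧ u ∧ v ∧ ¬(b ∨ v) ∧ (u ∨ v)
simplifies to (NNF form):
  False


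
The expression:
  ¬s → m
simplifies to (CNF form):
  m ∨ s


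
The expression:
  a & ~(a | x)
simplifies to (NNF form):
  False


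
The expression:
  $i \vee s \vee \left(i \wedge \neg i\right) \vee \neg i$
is always true.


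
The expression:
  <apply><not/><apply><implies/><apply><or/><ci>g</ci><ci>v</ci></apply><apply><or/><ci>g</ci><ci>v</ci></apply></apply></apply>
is never true.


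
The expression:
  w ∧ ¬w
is never true.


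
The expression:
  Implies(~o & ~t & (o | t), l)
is always true.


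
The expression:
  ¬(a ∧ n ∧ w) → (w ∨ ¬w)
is always true.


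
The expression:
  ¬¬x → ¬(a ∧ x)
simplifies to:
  ¬a ∨ ¬x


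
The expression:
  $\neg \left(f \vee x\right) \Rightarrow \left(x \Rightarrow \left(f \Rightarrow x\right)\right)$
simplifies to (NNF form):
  $\text{True}$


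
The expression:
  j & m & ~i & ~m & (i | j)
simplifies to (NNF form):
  False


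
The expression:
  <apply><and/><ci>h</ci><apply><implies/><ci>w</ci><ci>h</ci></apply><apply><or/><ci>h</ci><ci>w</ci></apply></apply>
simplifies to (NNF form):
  <ci>h</ci>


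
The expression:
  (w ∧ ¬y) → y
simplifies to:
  y ∨ ¬w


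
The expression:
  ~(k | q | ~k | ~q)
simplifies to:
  False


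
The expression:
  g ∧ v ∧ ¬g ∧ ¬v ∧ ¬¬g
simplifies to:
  False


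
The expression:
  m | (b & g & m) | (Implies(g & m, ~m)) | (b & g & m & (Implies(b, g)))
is always true.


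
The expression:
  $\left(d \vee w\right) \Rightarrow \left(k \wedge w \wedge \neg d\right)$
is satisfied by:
  {k: True, d: False, w: False}
  {d: False, w: False, k: False}
  {k: True, w: True, d: False}


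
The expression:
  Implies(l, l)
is always true.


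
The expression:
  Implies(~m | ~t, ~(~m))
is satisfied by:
  {m: True}


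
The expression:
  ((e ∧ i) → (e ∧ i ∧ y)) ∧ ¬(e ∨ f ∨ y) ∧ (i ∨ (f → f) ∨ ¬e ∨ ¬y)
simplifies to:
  ¬e ∧ ¬f ∧ ¬y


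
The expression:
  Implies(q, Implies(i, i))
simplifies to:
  True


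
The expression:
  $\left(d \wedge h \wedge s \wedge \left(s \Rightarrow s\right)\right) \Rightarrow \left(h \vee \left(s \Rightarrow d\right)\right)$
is always true.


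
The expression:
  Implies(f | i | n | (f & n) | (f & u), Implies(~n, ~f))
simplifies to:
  n | ~f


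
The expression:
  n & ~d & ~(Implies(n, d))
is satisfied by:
  {n: True, d: False}


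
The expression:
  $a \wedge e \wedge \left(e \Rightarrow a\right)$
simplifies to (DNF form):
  $a \wedge e$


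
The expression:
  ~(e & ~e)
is always true.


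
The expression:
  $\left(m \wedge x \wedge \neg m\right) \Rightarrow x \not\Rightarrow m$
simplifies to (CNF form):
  $\text{True}$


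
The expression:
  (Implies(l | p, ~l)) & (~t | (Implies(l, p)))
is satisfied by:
  {l: False}


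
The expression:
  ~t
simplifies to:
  ~t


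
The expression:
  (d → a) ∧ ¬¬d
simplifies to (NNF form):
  a ∧ d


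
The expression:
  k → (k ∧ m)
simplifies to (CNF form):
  m ∨ ¬k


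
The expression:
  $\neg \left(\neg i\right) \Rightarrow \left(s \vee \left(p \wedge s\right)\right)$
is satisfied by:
  {s: True, i: False}
  {i: False, s: False}
  {i: True, s: True}


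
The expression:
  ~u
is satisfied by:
  {u: False}


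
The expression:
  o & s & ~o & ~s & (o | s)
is never true.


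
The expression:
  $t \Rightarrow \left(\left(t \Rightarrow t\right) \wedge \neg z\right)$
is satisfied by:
  {t: False, z: False}
  {z: True, t: False}
  {t: True, z: False}


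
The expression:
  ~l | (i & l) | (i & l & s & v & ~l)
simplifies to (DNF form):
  i | ~l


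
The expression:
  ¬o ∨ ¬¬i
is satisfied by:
  {i: True, o: False}
  {o: False, i: False}
  {o: True, i: True}


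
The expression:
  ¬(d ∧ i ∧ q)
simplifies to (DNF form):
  ¬d ∨ ¬i ∨ ¬q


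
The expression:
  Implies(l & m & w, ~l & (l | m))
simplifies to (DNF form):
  ~l | ~m | ~w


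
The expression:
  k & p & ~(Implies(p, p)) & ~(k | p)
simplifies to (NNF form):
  False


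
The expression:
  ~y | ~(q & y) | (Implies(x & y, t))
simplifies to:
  t | ~q | ~x | ~y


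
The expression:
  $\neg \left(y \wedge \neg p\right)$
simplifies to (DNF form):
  $p \vee \neg y$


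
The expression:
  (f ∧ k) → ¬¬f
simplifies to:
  True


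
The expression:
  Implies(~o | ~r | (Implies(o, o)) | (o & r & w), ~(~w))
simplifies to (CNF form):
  w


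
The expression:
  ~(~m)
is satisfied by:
  {m: True}


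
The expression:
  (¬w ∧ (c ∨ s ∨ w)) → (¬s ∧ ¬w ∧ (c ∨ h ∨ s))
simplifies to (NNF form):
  w ∨ ¬s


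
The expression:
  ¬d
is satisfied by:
  {d: False}


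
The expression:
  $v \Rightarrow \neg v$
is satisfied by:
  {v: False}


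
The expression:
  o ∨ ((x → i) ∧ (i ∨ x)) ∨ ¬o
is always true.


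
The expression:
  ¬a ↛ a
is always true.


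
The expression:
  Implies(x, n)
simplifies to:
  n | ~x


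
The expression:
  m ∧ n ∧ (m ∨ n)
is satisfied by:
  {m: True, n: True}


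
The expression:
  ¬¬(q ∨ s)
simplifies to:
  q ∨ s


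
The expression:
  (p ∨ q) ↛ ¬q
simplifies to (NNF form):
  q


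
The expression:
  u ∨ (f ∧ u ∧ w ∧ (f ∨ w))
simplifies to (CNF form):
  u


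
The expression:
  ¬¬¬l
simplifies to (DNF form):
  ¬l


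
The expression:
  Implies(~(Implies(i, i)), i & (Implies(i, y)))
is always true.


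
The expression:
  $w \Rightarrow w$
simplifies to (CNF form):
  $\text{True}$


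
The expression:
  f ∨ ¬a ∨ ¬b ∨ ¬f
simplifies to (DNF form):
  True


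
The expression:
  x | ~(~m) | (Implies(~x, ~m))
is always true.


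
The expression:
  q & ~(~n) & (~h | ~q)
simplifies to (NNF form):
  n & q & ~h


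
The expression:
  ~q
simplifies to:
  ~q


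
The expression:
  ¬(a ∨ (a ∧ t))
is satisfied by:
  {a: False}


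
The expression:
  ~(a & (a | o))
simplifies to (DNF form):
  ~a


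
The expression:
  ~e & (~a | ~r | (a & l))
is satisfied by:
  {l: True, e: False, a: False, r: False}
  {r: False, e: False, l: False, a: False}
  {r: True, l: True, e: False, a: False}
  {r: True, e: False, l: False, a: False}
  {a: True, l: True, r: False, e: False}
  {a: True, r: False, e: False, l: False}
  {a: True, r: True, l: True, e: False}


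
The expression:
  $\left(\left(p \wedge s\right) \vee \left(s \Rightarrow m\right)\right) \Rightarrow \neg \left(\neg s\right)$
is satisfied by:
  {s: True}


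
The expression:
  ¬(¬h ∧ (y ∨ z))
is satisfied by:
  {h: True, z: False, y: False}
  {y: True, h: True, z: False}
  {h: True, z: True, y: False}
  {y: True, h: True, z: True}
  {y: False, z: False, h: False}


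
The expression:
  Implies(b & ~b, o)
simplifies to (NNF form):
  True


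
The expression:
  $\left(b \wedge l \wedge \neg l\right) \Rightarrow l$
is always true.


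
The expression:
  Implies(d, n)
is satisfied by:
  {n: True, d: False}
  {d: False, n: False}
  {d: True, n: True}


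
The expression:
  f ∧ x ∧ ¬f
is never true.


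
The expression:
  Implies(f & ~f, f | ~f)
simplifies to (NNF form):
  True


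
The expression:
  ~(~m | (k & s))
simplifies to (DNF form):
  (m & ~k) | (m & ~s)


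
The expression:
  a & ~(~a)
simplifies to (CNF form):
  a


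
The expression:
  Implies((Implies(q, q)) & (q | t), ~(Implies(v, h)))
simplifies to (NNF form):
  (v | ~q) & (v | ~t) & (~h | ~q) & (~h | ~t)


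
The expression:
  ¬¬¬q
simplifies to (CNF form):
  ¬q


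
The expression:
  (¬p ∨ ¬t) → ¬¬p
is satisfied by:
  {p: True}


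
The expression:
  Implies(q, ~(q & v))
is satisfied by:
  {v: False, q: False}
  {q: True, v: False}
  {v: True, q: False}


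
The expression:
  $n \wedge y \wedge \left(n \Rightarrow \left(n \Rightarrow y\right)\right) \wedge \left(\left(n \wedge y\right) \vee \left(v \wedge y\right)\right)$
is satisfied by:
  {y: True, n: True}


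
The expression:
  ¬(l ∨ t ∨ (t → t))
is never true.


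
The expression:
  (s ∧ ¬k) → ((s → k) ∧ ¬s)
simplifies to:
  k ∨ ¬s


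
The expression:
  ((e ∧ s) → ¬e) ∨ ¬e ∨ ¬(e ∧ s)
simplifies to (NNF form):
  ¬e ∨ ¬s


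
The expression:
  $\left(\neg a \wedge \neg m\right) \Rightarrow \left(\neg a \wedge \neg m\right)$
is always true.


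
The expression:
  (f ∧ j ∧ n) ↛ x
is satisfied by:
  {n: True, j: True, f: True, x: False}


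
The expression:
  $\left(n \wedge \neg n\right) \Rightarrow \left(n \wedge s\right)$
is always true.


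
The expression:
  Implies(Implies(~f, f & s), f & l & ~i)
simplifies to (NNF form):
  ~f | (l & ~i)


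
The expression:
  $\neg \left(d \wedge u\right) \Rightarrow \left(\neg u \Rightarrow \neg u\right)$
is always true.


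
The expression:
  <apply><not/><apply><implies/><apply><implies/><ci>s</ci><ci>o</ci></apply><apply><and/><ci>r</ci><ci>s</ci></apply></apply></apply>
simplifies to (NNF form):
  <apply><or/><apply><not/><ci>s</ci></apply><apply><and/><ci>o</ci><apply><not/><ci>r</ci></apply></apply></apply>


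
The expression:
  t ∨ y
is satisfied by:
  {y: True, t: True}
  {y: True, t: False}
  {t: True, y: False}


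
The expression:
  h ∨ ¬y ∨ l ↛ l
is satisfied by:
  {h: True, y: False}
  {y: False, h: False}
  {y: True, h: True}


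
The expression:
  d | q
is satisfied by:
  {d: True, q: True}
  {d: True, q: False}
  {q: True, d: False}


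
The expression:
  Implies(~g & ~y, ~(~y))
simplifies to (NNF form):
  g | y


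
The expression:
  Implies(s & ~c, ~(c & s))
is always true.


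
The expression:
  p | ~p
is always true.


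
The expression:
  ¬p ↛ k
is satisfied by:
  {k: True, p: False}
  {p: False, k: False}
  {p: True, k: True}


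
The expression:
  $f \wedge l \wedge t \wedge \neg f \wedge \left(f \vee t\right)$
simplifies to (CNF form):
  $\text{False}$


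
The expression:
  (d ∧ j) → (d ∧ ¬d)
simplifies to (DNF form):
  ¬d ∨ ¬j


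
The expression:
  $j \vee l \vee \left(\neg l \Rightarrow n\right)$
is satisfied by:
  {n: True, l: True, j: True}
  {n: True, l: True, j: False}
  {n: True, j: True, l: False}
  {n: True, j: False, l: False}
  {l: True, j: True, n: False}
  {l: True, j: False, n: False}
  {j: True, l: False, n: False}


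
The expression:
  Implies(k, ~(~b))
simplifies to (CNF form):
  b | ~k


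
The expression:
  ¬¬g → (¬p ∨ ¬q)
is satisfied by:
  {p: False, q: False, g: False}
  {g: True, p: False, q: False}
  {q: True, p: False, g: False}
  {g: True, q: True, p: False}
  {p: True, g: False, q: False}
  {g: True, p: True, q: False}
  {q: True, p: True, g: False}


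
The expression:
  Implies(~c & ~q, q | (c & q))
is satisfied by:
  {q: True, c: True}
  {q: True, c: False}
  {c: True, q: False}


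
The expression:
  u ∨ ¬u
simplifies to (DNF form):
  True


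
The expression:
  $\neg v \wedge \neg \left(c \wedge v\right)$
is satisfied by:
  {v: False}


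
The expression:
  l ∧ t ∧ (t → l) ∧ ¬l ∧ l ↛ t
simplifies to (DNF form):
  False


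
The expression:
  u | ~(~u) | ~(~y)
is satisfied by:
  {y: True, u: True}
  {y: True, u: False}
  {u: True, y: False}


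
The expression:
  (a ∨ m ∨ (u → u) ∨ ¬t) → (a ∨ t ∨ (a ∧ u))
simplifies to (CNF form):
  a ∨ t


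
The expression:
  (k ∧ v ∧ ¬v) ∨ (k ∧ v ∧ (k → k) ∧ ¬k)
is never true.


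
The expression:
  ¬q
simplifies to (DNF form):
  ¬q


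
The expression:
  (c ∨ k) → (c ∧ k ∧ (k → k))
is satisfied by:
  {c: False, k: False}
  {k: True, c: True}


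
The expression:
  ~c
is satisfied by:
  {c: False}


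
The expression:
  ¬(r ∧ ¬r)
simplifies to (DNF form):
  True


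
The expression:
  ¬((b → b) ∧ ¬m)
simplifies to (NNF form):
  m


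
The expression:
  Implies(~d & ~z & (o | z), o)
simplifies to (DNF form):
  True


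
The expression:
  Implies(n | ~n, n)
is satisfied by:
  {n: True}


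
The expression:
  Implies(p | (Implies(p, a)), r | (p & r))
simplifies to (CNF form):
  r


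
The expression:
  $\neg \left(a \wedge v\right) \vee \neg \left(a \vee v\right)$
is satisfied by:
  {v: False, a: False}
  {a: True, v: False}
  {v: True, a: False}


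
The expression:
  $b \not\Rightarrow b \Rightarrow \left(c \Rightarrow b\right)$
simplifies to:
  $\text{True}$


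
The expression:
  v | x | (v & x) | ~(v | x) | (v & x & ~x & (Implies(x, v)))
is always true.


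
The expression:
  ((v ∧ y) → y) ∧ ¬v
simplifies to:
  ¬v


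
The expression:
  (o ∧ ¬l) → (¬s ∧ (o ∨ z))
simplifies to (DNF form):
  l ∨ ¬o ∨ ¬s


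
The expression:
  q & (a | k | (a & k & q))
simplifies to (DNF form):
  (a & q) | (k & q)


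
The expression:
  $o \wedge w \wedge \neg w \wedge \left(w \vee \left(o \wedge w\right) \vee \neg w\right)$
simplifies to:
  $\text{False}$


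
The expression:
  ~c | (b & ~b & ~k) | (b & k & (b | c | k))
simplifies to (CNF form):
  (b | ~c) & (k | ~c)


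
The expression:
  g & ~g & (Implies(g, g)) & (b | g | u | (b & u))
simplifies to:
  False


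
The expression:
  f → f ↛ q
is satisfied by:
  {q: False, f: False}
  {f: True, q: False}
  {q: True, f: False}


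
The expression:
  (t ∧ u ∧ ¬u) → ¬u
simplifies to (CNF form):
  True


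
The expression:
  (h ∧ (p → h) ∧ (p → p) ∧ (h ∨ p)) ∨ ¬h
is always true.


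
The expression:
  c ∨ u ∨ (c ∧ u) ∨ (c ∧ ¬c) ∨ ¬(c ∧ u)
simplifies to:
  True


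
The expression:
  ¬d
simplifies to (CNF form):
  ¬d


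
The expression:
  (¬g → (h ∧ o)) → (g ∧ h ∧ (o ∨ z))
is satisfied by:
  {z: True, h: False, g: False, o: False}
  {z: False, h: False, g: False, o: False}
  {h: True, z: True, o: False, g: False}
  {h: True, o: False, z: False, g: False}
  {o: True, z: True, h: False, g: False}
  {o: True, z: False, h: False, g: False}
  {g: True, h: True, z: True, o: False}
  {g: True, o: True, h: True, z: True}
  {g: True, o: True, h: True, z: False}


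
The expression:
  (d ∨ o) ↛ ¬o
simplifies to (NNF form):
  o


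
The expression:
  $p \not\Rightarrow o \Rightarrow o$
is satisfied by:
  {o: True, p: False}
  {p: False, o: False}
  {p: True, o: True}


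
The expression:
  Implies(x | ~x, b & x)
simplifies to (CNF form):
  b & x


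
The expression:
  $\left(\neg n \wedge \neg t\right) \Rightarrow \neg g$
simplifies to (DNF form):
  $n \vee t \vee \neg g$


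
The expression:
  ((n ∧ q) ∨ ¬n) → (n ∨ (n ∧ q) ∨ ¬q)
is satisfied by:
  {n: True, q: False}
  {q: False, n: False}
  {q: True, n: True}


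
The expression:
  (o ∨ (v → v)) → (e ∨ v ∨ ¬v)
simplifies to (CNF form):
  True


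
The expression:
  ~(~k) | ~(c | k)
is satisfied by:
  {k: True, c: False}
  {c: False, k: False}
  {c: True, k: True}


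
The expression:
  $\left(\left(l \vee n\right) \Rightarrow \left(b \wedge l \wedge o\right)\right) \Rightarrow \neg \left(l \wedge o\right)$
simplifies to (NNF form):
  $\neg b \vee \neg l \vee \neg o$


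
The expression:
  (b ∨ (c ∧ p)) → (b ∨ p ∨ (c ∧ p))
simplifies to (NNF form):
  True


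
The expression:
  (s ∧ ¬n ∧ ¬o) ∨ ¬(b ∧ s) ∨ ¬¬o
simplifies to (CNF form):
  o ∨ ¬b ∨ ¬n ∨ ¬s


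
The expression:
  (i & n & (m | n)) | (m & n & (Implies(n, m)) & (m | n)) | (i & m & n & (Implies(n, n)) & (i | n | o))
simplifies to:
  n & (i | m)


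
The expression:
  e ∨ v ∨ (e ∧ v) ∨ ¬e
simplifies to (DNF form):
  True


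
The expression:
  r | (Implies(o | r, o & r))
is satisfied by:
  {r: True, o: False}
  {o: False, r: False}
  {o: True, r: True}


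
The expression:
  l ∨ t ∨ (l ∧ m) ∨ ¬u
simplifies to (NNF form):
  l ∨ t ∨ ¬u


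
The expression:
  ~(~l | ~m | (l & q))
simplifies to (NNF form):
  l & m & ~q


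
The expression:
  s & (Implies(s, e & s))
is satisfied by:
  {e: True, s: True}


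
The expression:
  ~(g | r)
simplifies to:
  ~g & ~r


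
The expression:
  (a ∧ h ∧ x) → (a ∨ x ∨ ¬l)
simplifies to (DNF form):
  True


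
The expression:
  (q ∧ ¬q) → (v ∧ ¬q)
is always true.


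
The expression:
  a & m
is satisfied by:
  {a: True, m: True}


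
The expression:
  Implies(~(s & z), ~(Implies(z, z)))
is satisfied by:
  {z: True, s: True}


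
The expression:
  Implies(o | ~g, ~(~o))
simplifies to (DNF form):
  g | o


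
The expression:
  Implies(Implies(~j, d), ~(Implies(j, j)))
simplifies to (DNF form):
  ~d & ~j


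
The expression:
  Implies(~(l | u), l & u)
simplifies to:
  l | u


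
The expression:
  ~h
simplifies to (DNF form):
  ~h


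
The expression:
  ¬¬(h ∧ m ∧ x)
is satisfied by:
  {h: True, m: True, x: True}


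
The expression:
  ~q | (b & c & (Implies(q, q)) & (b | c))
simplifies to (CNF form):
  (b | ~q) & (c | ~q)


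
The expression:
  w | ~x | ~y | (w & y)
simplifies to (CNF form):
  w | ~x | ~y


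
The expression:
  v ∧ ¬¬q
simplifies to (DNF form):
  q ∧ v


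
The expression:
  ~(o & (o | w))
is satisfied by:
  {o: False}


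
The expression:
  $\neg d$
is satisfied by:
  {d: False}


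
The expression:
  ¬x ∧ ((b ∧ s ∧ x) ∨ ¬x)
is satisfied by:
  {x: False}


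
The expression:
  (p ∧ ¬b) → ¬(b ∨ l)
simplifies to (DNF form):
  b ∨ ¬l ∨ ¬p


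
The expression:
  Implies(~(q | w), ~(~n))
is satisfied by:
  {n: True, q: True, w: True}
  {n: True, q: True, w: False}
  {n: True, w: True, q: False}
  {n: True, w: False, q: False}
  {q: True, w: True, n: False}
  {q: True, w: False, n: False}
  {w: True, q: False, n: False}


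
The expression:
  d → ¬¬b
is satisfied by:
  {b: True, d: False}
  {d: False, b: False}
  {d: True, b: True}


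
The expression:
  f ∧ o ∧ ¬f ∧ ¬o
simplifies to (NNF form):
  False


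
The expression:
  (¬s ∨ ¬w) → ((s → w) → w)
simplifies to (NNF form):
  s ∨ w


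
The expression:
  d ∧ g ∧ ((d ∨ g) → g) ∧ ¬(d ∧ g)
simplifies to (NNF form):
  False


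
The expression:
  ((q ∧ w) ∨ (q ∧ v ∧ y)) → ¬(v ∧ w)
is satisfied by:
  {w: False, v: False, q: False}
  {q: True, w: False, v: False}
  {v: True, w: False, q: False}
  {q: True, v: True, w: False}
  {w: True, q: False, v: False}
  {q: True, w: True, v: False}
  {v: True, w: True, q: False}


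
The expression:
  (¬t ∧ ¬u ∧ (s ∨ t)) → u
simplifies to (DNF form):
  t ∨ u ∨ ¬s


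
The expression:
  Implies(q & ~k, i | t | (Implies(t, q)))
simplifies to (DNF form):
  True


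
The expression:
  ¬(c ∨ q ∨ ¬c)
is never true.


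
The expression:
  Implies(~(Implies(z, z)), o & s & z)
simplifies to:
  True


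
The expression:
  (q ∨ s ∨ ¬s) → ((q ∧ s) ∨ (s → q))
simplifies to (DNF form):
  q ∨ ¬s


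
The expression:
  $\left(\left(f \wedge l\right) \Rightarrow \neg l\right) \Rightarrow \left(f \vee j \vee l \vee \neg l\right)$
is always true.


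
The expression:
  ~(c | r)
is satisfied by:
  {r: False, c: False}


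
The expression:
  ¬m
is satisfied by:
  {m: False}


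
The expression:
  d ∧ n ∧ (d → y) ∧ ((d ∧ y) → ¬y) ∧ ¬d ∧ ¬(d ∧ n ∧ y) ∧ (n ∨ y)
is never true.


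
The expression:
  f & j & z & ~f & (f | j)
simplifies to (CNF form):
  False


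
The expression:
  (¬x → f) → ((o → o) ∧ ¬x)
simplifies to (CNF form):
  ¬x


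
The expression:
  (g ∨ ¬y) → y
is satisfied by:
  {y: True}


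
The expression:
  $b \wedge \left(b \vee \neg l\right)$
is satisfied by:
  {b: True}


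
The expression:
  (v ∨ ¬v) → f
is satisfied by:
  {f: True}


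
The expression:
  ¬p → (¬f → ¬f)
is always true.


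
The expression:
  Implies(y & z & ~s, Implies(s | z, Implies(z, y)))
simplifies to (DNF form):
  True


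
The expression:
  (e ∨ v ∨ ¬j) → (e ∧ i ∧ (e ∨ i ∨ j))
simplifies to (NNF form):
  (e ∨ j) ∧ (e ∨ ¬v) ∧ (i ∨ ¬e)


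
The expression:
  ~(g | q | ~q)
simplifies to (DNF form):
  False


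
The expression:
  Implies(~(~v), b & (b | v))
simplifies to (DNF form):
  b | ~v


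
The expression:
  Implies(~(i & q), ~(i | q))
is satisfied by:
  {i: False, q: False}
  {q: True, i: True}


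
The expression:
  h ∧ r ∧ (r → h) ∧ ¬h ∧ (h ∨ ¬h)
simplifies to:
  False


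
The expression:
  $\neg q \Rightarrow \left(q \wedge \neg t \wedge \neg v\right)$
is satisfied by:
  {q: True}


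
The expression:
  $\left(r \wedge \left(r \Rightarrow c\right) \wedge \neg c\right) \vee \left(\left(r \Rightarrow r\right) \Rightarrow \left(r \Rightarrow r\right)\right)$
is always true.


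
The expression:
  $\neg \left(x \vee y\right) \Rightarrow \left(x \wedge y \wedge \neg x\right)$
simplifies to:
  $x \vee y$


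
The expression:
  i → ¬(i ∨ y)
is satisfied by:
  {i: False}


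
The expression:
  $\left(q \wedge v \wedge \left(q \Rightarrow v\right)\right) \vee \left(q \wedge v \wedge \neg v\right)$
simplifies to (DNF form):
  $q \wedge v$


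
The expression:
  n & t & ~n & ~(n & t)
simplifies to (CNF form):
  False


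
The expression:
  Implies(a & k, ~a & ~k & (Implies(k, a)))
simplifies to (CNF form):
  ~a | ~k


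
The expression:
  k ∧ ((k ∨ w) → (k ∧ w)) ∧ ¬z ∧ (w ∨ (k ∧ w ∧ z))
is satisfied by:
  {w: True, k: True, z: False}


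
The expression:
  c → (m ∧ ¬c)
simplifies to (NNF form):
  ¬c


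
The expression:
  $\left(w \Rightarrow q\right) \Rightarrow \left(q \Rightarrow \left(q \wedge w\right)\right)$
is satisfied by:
  {w: True, q: False}
  {q: False, w: False}
  {q: True, w: True}


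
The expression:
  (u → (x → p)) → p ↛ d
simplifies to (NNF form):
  (p ∨ u) ∧ (p ∨ x) ∧ (¬d ∨ ¬p)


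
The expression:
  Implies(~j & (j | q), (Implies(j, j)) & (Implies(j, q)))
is always true.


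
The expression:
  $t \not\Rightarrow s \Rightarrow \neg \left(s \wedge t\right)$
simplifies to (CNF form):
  $\text{True}$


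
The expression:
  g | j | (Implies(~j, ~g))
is always true.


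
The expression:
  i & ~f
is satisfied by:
  {i: True, f: False}


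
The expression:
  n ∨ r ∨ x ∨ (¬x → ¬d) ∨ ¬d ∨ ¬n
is always true.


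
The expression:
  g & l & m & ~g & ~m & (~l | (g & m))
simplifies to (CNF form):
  False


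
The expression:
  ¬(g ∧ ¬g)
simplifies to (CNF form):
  True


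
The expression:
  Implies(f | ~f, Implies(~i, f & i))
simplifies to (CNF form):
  i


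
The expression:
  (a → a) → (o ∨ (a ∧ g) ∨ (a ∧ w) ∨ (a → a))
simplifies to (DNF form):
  True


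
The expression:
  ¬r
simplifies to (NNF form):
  ¬r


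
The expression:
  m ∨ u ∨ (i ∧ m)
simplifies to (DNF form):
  m ∨ u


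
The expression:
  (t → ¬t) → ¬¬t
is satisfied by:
  {t: True}


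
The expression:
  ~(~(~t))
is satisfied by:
  {t: False}


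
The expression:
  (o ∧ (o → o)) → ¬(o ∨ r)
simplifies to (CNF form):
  ¬o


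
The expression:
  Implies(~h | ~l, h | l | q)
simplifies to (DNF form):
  h | l | q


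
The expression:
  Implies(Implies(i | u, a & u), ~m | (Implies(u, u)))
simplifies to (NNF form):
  True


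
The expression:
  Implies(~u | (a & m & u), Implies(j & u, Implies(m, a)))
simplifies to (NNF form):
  True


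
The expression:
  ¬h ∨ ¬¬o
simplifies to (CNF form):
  o ∨ ¬h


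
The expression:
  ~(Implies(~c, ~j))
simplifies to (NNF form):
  j & ~c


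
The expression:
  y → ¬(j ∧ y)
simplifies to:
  ¬j ∨ ¬y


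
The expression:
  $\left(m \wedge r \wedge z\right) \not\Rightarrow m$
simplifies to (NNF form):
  $\text{False}$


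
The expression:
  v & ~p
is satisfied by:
  {v: True, p: False}


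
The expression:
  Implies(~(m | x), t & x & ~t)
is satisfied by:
  {x: True, m: True}
  {x: True, m: False}
  {m: True, x: False}


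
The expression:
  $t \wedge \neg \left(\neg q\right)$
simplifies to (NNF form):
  $q \wedge t$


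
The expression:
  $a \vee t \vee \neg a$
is always true.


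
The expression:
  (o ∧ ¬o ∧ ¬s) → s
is always true.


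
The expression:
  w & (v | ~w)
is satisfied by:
  {w: True, v: True}


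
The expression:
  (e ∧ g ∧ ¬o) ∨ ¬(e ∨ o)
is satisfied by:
  {g: True, e: False, o: False}
  {e: False, o: False, g: False}
  {g: True, e: True, o: False}


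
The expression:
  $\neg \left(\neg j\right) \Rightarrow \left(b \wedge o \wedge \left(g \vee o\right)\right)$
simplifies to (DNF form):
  $\left(b \wedge o\right) \vee \neg j$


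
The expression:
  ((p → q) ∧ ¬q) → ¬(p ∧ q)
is always true.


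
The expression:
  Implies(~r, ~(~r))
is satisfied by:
  {r: True}


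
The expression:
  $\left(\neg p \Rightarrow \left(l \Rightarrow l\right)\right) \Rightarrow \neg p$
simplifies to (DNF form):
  $\neg p$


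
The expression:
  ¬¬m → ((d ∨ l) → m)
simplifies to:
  True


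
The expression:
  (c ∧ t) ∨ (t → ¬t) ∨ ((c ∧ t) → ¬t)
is always true.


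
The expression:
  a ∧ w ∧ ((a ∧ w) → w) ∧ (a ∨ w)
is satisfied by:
  {a: True, w: True}


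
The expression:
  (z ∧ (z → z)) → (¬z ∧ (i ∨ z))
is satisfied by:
  {z: False}


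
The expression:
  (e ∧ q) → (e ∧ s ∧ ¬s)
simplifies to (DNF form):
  ¬e ∨ ¬q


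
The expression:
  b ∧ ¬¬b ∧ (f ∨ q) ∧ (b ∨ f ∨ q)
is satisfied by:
  {b: True, q: True, f: True}
  {b: True, q: True, f: False}
  {b: True, f: True, q: False}


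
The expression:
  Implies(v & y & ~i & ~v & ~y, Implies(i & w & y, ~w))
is always true.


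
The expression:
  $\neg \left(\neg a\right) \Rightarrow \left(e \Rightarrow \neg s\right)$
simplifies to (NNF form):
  $\neg a \vee \neg e \vee \neg s$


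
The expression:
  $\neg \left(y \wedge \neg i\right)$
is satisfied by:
  {i: True, y: False}
  {y: False, i: False}
  {y: True, i: True}


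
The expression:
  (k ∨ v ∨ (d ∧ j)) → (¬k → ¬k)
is always true.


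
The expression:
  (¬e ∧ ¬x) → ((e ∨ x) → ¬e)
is always true.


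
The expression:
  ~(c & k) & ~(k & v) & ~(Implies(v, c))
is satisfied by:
  {v: True, k: False, c: False}


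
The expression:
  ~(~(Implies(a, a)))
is always true.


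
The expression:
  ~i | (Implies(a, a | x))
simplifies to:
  True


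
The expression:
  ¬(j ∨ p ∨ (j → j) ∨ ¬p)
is never true.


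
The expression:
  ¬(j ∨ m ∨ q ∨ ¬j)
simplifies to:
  False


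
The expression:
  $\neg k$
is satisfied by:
  {k: False}


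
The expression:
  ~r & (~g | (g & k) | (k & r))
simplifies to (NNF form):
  ~r & (k | ~g)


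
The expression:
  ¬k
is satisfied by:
  {k: False}


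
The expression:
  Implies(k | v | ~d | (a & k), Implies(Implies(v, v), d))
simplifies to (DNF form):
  d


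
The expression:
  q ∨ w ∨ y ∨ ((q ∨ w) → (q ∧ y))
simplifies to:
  True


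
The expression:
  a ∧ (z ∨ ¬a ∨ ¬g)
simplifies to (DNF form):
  (a ∧ z) ∨ (a ∧ ¬g)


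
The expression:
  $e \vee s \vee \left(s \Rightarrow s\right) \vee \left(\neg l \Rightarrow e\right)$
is always true.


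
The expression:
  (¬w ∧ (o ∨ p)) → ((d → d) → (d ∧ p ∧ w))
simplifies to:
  w ∨ (¬o ∧ ¬p)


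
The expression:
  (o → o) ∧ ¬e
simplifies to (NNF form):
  ¬e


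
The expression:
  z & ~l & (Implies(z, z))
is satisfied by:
  {z: True, l: False}


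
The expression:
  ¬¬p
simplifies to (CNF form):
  p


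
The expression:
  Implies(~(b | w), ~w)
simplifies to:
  True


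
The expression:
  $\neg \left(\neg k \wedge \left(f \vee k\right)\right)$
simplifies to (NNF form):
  $k \vee \neg f$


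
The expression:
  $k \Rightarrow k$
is always true.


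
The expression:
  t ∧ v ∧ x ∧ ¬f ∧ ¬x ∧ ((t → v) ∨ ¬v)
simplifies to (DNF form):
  False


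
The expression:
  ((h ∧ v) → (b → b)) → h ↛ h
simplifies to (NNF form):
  False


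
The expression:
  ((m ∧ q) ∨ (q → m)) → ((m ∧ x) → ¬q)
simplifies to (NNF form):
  ¬m ∨ ¬q ∨ ¬x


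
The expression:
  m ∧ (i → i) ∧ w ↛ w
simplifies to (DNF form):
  False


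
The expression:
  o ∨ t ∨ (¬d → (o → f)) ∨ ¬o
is always true.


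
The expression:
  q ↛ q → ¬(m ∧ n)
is always true.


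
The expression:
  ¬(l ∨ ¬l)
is never true.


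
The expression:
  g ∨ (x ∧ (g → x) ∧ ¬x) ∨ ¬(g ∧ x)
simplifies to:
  True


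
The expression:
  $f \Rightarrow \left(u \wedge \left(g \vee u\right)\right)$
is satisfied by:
  {u: True, f: False}
  {f: False, u: False}
  {f: True, u: True}


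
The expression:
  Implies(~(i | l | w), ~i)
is always true.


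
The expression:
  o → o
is always true.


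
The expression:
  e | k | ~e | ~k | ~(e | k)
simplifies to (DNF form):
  True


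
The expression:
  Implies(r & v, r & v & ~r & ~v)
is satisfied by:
  {v: False, r: False}
  {r: True, v: False}
  {v: True, r: False}


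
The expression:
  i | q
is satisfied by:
  {i: True, q: True}
  {i: True, q: False}
  {q: True, i: False}


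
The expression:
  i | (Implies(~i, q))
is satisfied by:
  {i: True, q: True}
  {i: True, q: False}
  {q: True, i: False}


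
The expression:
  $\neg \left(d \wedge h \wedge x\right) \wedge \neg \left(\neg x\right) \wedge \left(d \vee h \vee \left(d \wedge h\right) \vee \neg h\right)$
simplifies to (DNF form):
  $\left(x \wedge \neg d\right) \vee \left(x \wedge \neg h\right)$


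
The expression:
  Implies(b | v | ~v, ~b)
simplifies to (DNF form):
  ~b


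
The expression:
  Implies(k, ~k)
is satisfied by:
  {k: False}


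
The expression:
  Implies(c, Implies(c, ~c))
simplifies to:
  ~c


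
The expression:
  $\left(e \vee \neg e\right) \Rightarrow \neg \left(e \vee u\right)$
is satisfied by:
  {u: False, e: False}


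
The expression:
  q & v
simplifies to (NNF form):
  q & v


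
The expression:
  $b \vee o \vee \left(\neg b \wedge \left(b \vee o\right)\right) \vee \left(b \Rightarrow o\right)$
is always true.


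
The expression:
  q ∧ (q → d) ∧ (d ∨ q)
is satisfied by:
  {d: True, q: True}


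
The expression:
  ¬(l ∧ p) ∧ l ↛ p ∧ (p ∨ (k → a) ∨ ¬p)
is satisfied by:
  {l: True, p: False}


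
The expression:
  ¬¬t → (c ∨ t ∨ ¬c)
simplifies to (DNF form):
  True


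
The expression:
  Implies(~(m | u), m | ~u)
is always true.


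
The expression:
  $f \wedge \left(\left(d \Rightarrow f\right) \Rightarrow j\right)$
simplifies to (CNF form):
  $f \wedge j$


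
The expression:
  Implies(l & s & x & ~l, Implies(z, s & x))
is always true.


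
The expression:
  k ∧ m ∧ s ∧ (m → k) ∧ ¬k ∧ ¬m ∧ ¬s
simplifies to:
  False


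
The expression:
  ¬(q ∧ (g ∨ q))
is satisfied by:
  {q: False}


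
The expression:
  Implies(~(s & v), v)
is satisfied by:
  {v: True}


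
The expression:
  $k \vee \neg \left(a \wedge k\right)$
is always true.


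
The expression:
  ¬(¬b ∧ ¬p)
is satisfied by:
  {b: True, p: True}
  {b: True, p: False}
  {p: True, b: False}


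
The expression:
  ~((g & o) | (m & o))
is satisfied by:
  {g: False, o: False, m: False}
  {m: True, g: False, o: False}
  {g: True, m: False, o: False}
  {m: True, g: True, o: False}
  {o: True, m: False, g: False}


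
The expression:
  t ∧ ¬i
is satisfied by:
  {t: True, i: False}


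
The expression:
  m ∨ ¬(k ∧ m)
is always true.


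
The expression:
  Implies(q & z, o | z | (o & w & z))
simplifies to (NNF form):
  True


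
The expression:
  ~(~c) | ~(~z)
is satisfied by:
  {z: True, c: True}
  {z: True, c: False}
  {c: True, z: False}


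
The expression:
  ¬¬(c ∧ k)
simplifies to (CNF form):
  c ∧ k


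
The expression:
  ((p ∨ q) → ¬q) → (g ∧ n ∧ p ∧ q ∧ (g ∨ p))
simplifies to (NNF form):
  q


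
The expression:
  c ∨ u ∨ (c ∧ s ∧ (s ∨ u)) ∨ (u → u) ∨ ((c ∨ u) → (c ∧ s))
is always true.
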